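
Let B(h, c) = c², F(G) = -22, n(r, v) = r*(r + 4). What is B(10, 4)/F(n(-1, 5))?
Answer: -8/11 ≈ -0.72727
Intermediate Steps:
n(r, v) = r*(4 + r)
B(10, 4)/F(n(-1, 5)) = 4²/(-22) = 16*(-1/22) = -8/11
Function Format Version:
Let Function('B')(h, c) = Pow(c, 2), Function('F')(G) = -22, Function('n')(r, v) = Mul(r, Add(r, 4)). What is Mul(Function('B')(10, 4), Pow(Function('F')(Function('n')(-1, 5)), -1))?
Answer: Rational(-8, 11) ≈ -0.72727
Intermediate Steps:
Function('n')(r, v) = Mul(r, Add(4, r))
Mul(Function('B')(10, 4), Pow(Function('F')(Function('n')(-1, 5)), -1)) = Mul(Pow(4, 2), Pow(-22, -1)) = Mul(16, Rational(-1, 22)) = Rational(-8, 11)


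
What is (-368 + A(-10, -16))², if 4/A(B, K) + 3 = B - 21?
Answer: 39162564/289 ≈ 1.3551e+5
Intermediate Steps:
A(B, K) = 4/(-24 + B) (A(B, K) = 4/(-3 + (B - 21)) = 4/(-3 + (-21 + B)) = 4/(-24 + B))
(-368 + A(-10, -16))² = (-368 + 4/(-24 - 10))² = (-368 + 4/(-34))² = (-368 + 4*(-1/34))² = (-368 - 2/17)² = (-6258/17)² = 39162564/289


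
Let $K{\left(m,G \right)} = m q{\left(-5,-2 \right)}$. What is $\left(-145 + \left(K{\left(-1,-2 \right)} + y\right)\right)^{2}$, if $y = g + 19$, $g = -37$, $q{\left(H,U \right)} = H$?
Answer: $24964$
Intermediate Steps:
$K{\left(m,G \right)} = - 5 m$ ($K{\left(m,G \right)} = m \left(-5\right) = - 5 m$)
$y = -18$ ($y = -37 + 19 = -18$)
$\left(-145 + \left(K{\left(-1,-2 \right)} + y\right)\right)^{2} = \left(-145 - 13\right)^{2} = \left(-158\right)^{2} = 24964$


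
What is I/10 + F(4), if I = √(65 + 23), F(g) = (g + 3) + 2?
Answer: 9 + √22/5 ≈ 9.9381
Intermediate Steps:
F(g) = 5 + g (F(g) = (3 + g) + 2 = 5 + g)
I = 2*√22 (I = √88 = 2*√22 ≈ 9.3808)
I/10 + F(4) = (2*√22)/10 + (5 + 4) = (2*√22)/10 + 9 = √22/5 + 9 = 9 + √22/5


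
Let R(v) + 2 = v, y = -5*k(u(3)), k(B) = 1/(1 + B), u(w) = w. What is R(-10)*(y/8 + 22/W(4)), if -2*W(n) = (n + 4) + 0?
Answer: 543/8 ≈ 67.875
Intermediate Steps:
y = -5/4 (y = -5/(1 + 3) = -5/4 ≈ -1.2500)
W(n) = -2 - n/2 (W(n) = -((n + 4) + 0)/2 = -((4 + n) + 0)/2 = -(4 + n)/2 = -2 - n/2)
R(v) = -2 + v
R(-10)*(y/8 + 22/W(4)) = (-2 - 10)*(-5/4/8 + 22/(-2 - 1/2*4)) = -12*(-5/4*1/8 + 22/(-2 - 2)) = -12*(-5/32 + 22/(-4)) = -12*(-5/32 + 22*(-1/4)) = -12*(-5/32 - 11/2) = -12*(-181/32) = 543/8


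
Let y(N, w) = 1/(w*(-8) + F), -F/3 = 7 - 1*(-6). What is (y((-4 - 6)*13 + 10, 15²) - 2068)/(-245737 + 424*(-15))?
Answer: 3803053/463606383 ≈ 0.0082032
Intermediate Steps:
F = -39 (F = -3*(7 - 1*(-6)) = -3*(7 + 6) = -3*13 = -39)
y(N, w) = 1/(-39 - 8*w) (y(N, w) = 1/(w*(-8) - 39) = 1/(-8*w - 39) = 1/(-39 - 8*w))
(y((-4 - 6)*13 + 10, 15²) - 2068)/(-245737 + 424*(-15)) = (-1/(39 + 8*15²) - 2068)/(-245737 + 424*(-15)) = (-1/(39 + 8*225) - 2068)/(-245737 - 6360) = (-1/(39 + 1800) - 2068)/(-252097) = (-1/1839 - 2068)*(-1/252097) = -3803053/1839*(-1/252097) = 3803053/463606383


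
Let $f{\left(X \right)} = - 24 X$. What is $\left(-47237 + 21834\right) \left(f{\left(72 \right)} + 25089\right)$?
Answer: $-593439483$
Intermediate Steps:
$\left(-47237 + 21834\right) \left(f{\left(72 \right)} + 25089\right) = \left(-47237 + 21834\right) \left(\left(-24\right) 72 + 25089\right) = - 25403 \left(-1728 + 25089\right) = \left(-25403\right) 23361 = -593439483$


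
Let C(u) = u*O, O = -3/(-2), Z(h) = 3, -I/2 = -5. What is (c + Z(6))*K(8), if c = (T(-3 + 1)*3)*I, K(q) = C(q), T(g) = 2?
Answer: 756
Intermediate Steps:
I = 10 (I = -2*(-5) = 10)
O = 3/2 (O = -3*(-1/2) = 3/2 ≈ 1.5000)
C(u) = 3*u/2 (C(u) = u*(3/2) = 3*u/2)
K(q) = 3*q/2
c = 60 (c = (2*3)*10 = 6*10 = 60)
(c + Z(6))*K(8) = (60 + 3)*((3/2)*8) = 63*12 = 756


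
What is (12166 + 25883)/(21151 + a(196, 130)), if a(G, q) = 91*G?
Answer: 38049/38987 ≈ 0.97594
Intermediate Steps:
(12166 + 25883)/(21151 + a(196, 130)) = (12166 + 25883)/(21151 + 91*196) = 38049/(21151 + 17836) = 38049/38987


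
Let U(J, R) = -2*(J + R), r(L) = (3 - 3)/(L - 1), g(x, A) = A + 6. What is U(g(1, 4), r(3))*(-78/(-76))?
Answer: -390/19 ≈ -20.526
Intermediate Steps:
g(x, A) = 6 + A
r(L) = 0 (r(L) = 0/(-1 + L) = 0)
U(J, R) = -2*J - 2*R
U(g(1, 4), r(3))*(-78/(-76)) = (-2*(6 + 4) - 2*0)*(-78/(-76)) = (-2*10 + 0)*(-78*(-1/76)) = (-20 + 0)*(39/38) = -20*39/38 = -390/19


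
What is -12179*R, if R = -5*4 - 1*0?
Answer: 243580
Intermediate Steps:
R = -20 (R = -20 + 0 = -20)
-12179*R = -12179*(-20) = 243580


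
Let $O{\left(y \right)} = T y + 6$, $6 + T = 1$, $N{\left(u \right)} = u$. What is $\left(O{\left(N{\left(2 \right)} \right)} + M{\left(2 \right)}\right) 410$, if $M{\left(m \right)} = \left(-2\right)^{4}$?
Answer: $4920$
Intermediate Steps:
$T = -5$ ($T = -6 + 1 = -5$)
$M{\left(m \right)} = 16$
$O{\left(y \right)} = 6 - 5 y$ ($O{\left(y \right)} = - 5 y + 6 = 6 - 5 y$)
$\left(O{\left(N{\left(2 \right)} \right)} + M{\left(2 \right)}\right) 410 = \left(\left(6 - 10\right) + 16\right) 410 = \left(-4 + 16\right) 410 = 12 \cdot 410 = 4920$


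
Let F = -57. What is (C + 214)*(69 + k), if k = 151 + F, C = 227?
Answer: 71883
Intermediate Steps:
k = 94 (k = 151 - 57 = 94)
(C + 214)*(69 + k) = (227 + 214)*(69 + 94) = 441*163 = 71883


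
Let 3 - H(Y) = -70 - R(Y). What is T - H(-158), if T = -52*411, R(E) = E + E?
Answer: -21129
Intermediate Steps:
R(E) = 2*E
T = -21372
H(Y) = 73 + 2*Y (H(Y) = 3 - (-70 - 2*Y) = 3 + (70 + 2*Y) = 73 + 2*Y)
T - H(-158) = -21372 - (73 + 2*(-158)) = -21372 - (73 - 316) = -21372 - 1*(-243) = -21372 + 243 = -21129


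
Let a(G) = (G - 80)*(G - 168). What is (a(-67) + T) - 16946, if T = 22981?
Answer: 40580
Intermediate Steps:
a(G) = (-168 + G)*(-80 + G) (a(G) = (-80 + G)*(-168 + G) = (-168 + G)*(-80 + G))
(a(-67) + T) - 16946 = ((13440 + (-67)**2 - 248*(-67)) + 22981) - 16946 = ((13440 + 4489 + 16616) + 22981) - 16946 = (34545 + 22981) - 16946 = 57526 - 16946 = 40580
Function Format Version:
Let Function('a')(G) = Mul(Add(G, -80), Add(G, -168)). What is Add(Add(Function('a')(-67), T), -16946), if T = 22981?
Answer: 40580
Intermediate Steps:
Function('a')(G) = Mul(Add(-168, G), Add(-80, G)) (Function('a')(G) = Mul(Add(-80, G), Add(-168, G)) = Mul(Add(-168, G), Add(-80, G)))
Add(Add(Function('a')(-67), T), -16946) = Add(Add(Add(13440, Pow(-67, 2), Mul(-248, -67)), 22981), -16946) = Add(Add(Add(13440, 4489, 16616), 22981), -16946) = Add(Add(34545, 22981), -16946) = Add(57526, -16946) = 40580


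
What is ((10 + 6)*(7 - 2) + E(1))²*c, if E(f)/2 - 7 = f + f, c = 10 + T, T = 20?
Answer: 288120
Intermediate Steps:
c = 30 (c = 10 + 20 = 30)
E(f) = 14 + 4*f (E(f) = 14 + 2*(f + f) = 14 + 2*(2*f) = 14 + 4*f)
((10 + 6)*(7 - 2) + E(1))²*c = ((10 + 6)*(7 - 2) + (14 + 4*1))²*30 = (16*5 + (14 + 4))²*30 = (80 + 18)²*30 = 98²*30 = 9604*30 = 288120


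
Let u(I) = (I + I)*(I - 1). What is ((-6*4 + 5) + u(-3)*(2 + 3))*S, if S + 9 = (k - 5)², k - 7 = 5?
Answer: 4040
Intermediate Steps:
k = 12 (k = 7 + 5 = 12)
S = 40 (S = -9 + (12 - 5)² = -9 + 7² = -9 + 49 = 40)
u(I) = 2*I*(-1 + I) (u(I) = (2*I)*(-1 + I) = 2*I*(-1 + I))
((-6*4 + 5) + u(-3)*(2 + 3))*S = ((-6*4 + 5) + (2*(-3)*(-1 - 3))*(2 + 3))*40 = ((-24 + 5) + (2*(-3)*(-4))*5)*40 = (-19 + 24*5)*40 = (-19 + 120)*40 = 101*40 = 4040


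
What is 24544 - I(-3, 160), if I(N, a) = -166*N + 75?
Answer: 23971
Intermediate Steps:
I(N, a) = 75 - 166*N
24544 - I(-3, 160) = 24544 - (75 - 166*(-3)) = 24544 - (75 + 498) = 24544 - 1*573 = 24544 - 573 = 23971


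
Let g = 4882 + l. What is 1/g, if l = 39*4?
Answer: 1/5038 ≈ 0.00019849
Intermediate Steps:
l = 156
g = 5038 (g = 4882 + 156 = 5038)
1/g = 1/5038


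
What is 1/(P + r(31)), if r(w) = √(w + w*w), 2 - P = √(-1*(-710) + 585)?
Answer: 1/(2 - √1295 + 4*√62) ≈ -0.40159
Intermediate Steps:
P = 2 - √1295 (P = 2 - √(-1*(-710) + 585) = 2 - √(710 + 585) = 2 - √1295 ≈ -33.986)
r(w) = √(w + w²)
1/(P + r(31)) = 1/((2 - √1295) + √(31*(1 + 31))) = 1/((2 - √1295) + √(31*32)) = 1/((2 - √1295) + √992) = 1/((2 - √1295) + 4*√62) = 1/(2 - √1295 + 4*√62)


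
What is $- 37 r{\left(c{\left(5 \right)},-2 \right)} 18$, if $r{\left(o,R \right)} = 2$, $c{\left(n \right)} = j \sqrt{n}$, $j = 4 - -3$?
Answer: $-1332$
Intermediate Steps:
$j = 7$ ($j = 4 + 3 = 7$)
$c{\left(n \right)} = 7 \sqrt{n}$
$- 37 r{\left(c{\left(5 \right)},-2 \right)} 18 = \left(-37\right) 2 \cdot 18 = \left(-74\right) 18 = -1332$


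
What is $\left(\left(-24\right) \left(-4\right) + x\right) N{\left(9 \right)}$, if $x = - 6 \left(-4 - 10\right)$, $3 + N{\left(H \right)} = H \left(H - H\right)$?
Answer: $-540$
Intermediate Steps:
$N{\left(H \right)} = -3$ ($N{\left(H \right)} = -3 + H \left(H - H\right) = -3 + H 0 = -3 + 0 = -3$)
$x = 84$ ($x = \left(-6\right) \left(-14\right) = 84$)
$\left(\left(-24\right) \left(-4\right) + x\right) N{\left(9 \right)} = \left(\left(-24\right) \left(-4\right) + 84\right) \left(-3\right) = \left(96 + 84\right) \left(-3\right) = 180 \left(-3\right) = -540$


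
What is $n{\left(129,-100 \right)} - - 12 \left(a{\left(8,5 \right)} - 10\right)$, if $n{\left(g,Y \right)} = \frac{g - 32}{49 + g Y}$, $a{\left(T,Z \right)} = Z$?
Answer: $- \frac{771157}{12851} \approx -60.008$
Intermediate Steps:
$n{\left(g,Y \right)} = \frac{-32 + g}{49 + Y g}$
$n{\left(129,-100 \right)} - - 12 \left(a{\left(8,5 \right)} - 10\right) = \frac{-32 + 129}{49 - 12900} - - 12 \left(5 - 10\right) = \frac{1}{49 - 12900} \cdot 97 - \left(-12\right) \left(-5\right) = \frac{1}{-12851} \cdot 97 - 60 = \left(- \frac{1}{12851}\right) 97 - 60 = - \frac{97}{12851} - 60 = - \frac{771157}{12851}$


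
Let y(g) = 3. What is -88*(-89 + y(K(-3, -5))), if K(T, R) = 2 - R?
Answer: 7568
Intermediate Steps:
-88*(-89 + y(K(-3, -5))) = -88*(-89 + 3) = -88*(-86) = 7568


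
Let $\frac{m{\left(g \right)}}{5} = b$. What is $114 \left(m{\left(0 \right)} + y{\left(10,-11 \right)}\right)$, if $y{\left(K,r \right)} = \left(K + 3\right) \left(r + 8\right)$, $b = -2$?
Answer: $-5586$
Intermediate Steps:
$y{\left(K,r \right)} = \left(3 + K\right) \left(8 + r\right)$
$m{\left(g \right)} = -10$ ($m{\left(g \right)} = 5 \left(-2\right) = -10$)
$114 \left(m{\left(0 \right)} + y{\left(10,-11 \right)}\right) = 114 \left(-10 + \left(24 + 3 \left(-11\right) + 8 \cdot 10 + 10 \left(-11\right)\right)\right) = 114 \left(-10 + \left(24 - 33 + 80 - 110\right)\right) = 114 \left(-10 - 39\right) = 114 \left(-49\right) = -5586$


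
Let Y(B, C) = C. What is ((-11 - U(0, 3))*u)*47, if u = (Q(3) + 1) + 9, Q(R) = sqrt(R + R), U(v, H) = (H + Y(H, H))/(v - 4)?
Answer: -4465 - 893*sqrt(6)/2 ≈ -5558.7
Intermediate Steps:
U(v, H) = 2*H/(-4 + v) (U(v, H) = (H + H)/(v - 4) = (2*H)/(-4 + v) = 2*H/(-4 + v))
Q(R) = sqrt(2)*sqrt(R) (Q(R) = sqrt(2*R) = sqrt(2)*sqrt(R))
u = 10 + sqrt(6) (u = (sqrt(2)*sqrt(3) + 1) + 9 = (sqrt(6) + 1) + 9 = (1 + sqrt(6)) + 9 = 10 + sqrt(6) ≈ 12.449)
((-11 - U(0, 3))*u)*47 = ((-11 - 2*3/(-4 + 0))*(10 + sqrt(6)))*47 = ((-11 - 2*3/(-4))*(10 + sqrt(6)))*47 = ((-11 - 2*3*(-1)/4)*(10 + sqrt(6)))*47 = ((-11 - 1*(-3/2))*(10 + sqrt(6)))*47 = ((-11 + 3/2)*(10 + sqrt(6)))*47 = -19*(10 + sqrt(6))/2*47 = (-95 - 19*sqrt(6)/2)*47 = -4465 - 893*sqrt(6)/2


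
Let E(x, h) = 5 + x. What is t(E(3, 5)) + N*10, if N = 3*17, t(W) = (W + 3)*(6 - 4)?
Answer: 532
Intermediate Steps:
t(W) = 6 + 2*W (t(W) = (3 + W)*2 = 6 + 2*W)
N = 51
t(E(3, 5)) + N*10 = (6 + 2*(5 + 3)) + 51*10 = (6 + 2*8) + 510 = (6 + 16) + 510 = 22 + 510 = 532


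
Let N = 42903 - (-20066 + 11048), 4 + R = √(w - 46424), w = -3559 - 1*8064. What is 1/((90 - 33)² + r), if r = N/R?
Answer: (√58047 + 4*I)/(9*(-4325*I + 361*√58047)) ≈ 0.00030677 + 2.0365e-5*I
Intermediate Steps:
w = -11623 (w = -3559 - 8064 = -11623)
R = -4 + I*√58047 (R = -4 + √(-11623 - 46424) = -4 + √(-58047) = -4 + I*√58047 ≈ -4.0 + 240.93*I)
N = 51921 (N = 42903 - 1*(-9018) = 42903 + 9018 = 51921)
r = 51921/(-4 + I*√58047) ≈ -3.5769 - 215.44*I
1/((90 - 33)² + r) = 1/((90 - 33)² + (-207684/58063 - 51921*I*√58047/58063)) = 1/(57² + (-207684/58063 - 51921*I*√58047/58063)) = 1/(3249 + (-207684/58063 - 51921*I*√58047/58063)) = 1/(188439003/58063 - 51921*I*√58047/58063)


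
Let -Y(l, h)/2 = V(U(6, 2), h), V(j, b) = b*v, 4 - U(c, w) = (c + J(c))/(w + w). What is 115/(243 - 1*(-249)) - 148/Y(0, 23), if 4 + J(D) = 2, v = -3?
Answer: -9491/11316 ≈ -0.83872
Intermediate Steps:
J(D) = -2 (J(D) = -4 + 2 = -2)
U(c, w) = 4 - (-2 + c)/(2*w) (U(c, w) = 4 - (c - 2)/(w + w) = 4 - (-2 + c)/(2*w))
V(j, b) = -3*b (V(j, b) = b*(-3) = -3*b)
Y(l, h) = 6*h (Y(l, h) = -(-6)*h = 6*h)
115/(243 - 1*(-249)) - 148/Y(0, 23) = 115/(243 - 1*(-249)) - 148/(6*23) = 115/(243 + 249) - 148/138 = 115/492 - 148*1/138 = 115*(1/492) - 74/69 = 115/492 - 74/69 = -9491/11316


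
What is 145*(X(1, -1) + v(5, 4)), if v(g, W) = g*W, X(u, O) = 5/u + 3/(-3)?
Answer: 3480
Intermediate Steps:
X(u, O) = -1 + 5/u (X(u, O) = 5/u + 3*(-⅓) = 5/u - 1 = -1 + 5/u)
v(g, W) = W*g
145*(X(1, -1) + v(5, 4)) = 145*((5 - 1*1)/1 + 4*5) = 145*(1*(5 - 1) + 20) = 145*(1*4 + 20) = 145*(4 + 20) = 145*24 = 3480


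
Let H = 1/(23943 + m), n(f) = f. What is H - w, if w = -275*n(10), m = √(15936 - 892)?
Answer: 1576443587693/573252205 - 2*√3761/573252205 ≈ 2750.0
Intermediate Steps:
m = 2*√3761 (m = √15044 = 2*√3761 ≈ 122.65)
w = -2750 (w = -275*10 = -2750)
H = 1/(23943 + 2*√3761) ≈ 4.1553e-5
H - w = (23943/573252205 - 2*√3761/573252205) - 1*(-2750) = (23943/573252205 - 2*√3761/573252205) + 2750 = 1576443587693/573252205 - 2*√3761/573252205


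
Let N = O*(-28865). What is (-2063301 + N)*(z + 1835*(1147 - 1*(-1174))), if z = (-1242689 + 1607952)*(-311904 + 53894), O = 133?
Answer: 556220841393357870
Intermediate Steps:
N = -3839045 (N = 133*(-28865) = -3839045)
z = -94241506630 (z = 365263*(-258010) = -94241506630)
(-2063301 + N)*(z + 1835*(1147 - 1*(-1174))) = (-2063301 - 3839045)*(-94241506630 + 1835*(1147 - 1*(-1174))) = -5902346*(-94241506630 + 1835*(1147 + 1174)) = -5902346*(-94241506630 + 1835*2321) = -5902346*(-94241506630 + 4259035) = -5902346*(-94237247595) = 556220841393357870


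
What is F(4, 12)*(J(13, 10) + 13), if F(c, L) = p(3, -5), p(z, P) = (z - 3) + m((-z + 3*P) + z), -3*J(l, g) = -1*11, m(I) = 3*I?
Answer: -750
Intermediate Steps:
J(l, g) = 11/3 (J(l, g) = -(-1)*11/3 = -1/3*(-11) = 11/3)
p(z, P) = -3 + z + 9*P (p(z, P) = (z - 3) + 3*((-z + 3*P) + z) = (-3 + z) + 3*(3*P) = (-3 + z) + 9*P = -3 + z + 9*P)
F(c, L) = -45 (F(c, L) = -3 + 3 + 9*(-5) = -3 + 3 - 45 = -45)
F(4, 12)*(J(13, 10) + 13) = -45*(11/3 + 13) = -45*50/3 = -750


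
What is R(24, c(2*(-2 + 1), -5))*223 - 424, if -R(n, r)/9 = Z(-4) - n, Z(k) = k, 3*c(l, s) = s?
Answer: 55772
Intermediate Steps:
c(l, s) = s/3
R(n, r) = 36 + 9*n (R(n, r) = -9*(-4 - n) = 36 + 9*n)
R(24, c(2*(-2 + 1), -5))*223 - 424 = (36 + 9*24)*223 - 424 = (36 + 216)*223 - 424 = 252*223 - 424 = 56196 - 424 = 55772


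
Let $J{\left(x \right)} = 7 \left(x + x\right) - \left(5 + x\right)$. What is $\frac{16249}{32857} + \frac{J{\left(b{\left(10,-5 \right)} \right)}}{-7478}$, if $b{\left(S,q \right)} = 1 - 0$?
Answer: $\frac{60623583}{122852323} \approx 0.49347$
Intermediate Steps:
$b{\left(S,q \right)} = 1$ ($b{\left(S,q \right)} = 1 + 0 = 1$)
$J{\left(x \right)} = -5 + 13 x$ ($J{\left(x \right)} = 7 \cdot 2 x - \left(5 + x\right) = 14 x - \left(5 + x\right) = -5 + 13 x$)
$\frac{16249}{32857} + \frac{J{\left(b{\left(10,-5 \right)} \right)}}{-7478} = \frac{16249}{32857} + \frac{-5 + 13 \cdot 1}{-7478} = 16249 \cdot \frac{1}{32857} + \left(-5 + 13\right) \left(- \frac{1}{7478}\right) = \frac{16249}{32857} + 8 \left(- \frac{1}{7478}\right) = \frac{16249}{32857} - \frac{4}{3739} = \frac{60623583}{122852323}$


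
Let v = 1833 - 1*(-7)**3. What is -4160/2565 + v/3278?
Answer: -805504/840807 ≈ -0.95801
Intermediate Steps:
v = 2176 (v = 1833 - 1*(-343) = 1833 + 343 = 2176)
-4160/2565 + v/3278 = -4160/2565 + 2176/3278 = -4160*1/2565 + 2176*(1/3278) = -832/513 + 1088/1639 = -805504/840807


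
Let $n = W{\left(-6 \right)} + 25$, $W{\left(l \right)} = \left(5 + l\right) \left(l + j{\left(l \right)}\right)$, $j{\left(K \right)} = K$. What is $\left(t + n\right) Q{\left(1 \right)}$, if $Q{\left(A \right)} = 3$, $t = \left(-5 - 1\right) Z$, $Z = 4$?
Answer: $39$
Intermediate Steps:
$t = -24$ ($t = \left(-5 - 1\right) 4 = \left(-6\right) 4 = -24$)
$W{\left(l \right)} = 2 l \left(5 + l\right)$ ($W{\left(l \right)} = \left(5 + l\right) \left(l + l\right) = \left(5 + l\right) 2 l = 2 l \left(5 + l\right)$)
$n = 37$ ($n = 2 \left(-6\right) \left(5 - 6\right) + 25 = 2 \left(-6\right) \left(-1\right) + 25 = 12 + 25 = 37$)
$\left(t + n\right) Q{\left(1 \right)} = \left(-24 + 37\right) 3 = 13 \cdot 3 = 39$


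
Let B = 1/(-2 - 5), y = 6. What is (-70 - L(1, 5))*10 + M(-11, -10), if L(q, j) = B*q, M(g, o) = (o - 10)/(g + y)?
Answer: -4862/7 ≈ -694.57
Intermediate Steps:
M(g, o) = (-10 + o)/(6 + g) (M(g, o) = (o - 10)/(g + 6) = (-10 + o)/(6 + g))
B = -⅐ (B = 1/(-7) = -⅐ ≈ -0.14286)
L(q, j) = -q/7
(-70 - L(1, 5))*10 + M(-11, -10) = (-70 - (-1)/7)*10 + (-10 - 10)/(6 - 11) = (-70 - 1*(-⅐))*10 - 20/(-5) = (-70 + ⅐)*10 - ⅕*(-20) = -489/7*10 + 4 = -4890/7 + 4 = -4862/7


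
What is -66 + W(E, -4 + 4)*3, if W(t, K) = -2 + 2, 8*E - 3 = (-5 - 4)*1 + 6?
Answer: -66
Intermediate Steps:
E = 0 (E = 3/8 + ((-5 - 4)*1 + 6)/8 = 3/8 + (-9*1 + 6)/8 = 3/8 + (-9 + 6)/8 = 3/8 + (⅛)*(-3) = 3/8 - 3/8 = 0)
W(t, K) = 0
-66 + W(E, -4 + 4)*3 = -66 + 0*3 = -66 + 0 = -66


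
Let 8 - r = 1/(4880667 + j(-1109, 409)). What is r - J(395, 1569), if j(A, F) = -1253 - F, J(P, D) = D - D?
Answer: 39032039/4879005 ≈ 8.0000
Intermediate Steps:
J(P, D) = 0
r = 39032039/4879005 (r = 8 - 1/(4880667 + (-1253 - 1*409)) = 8 - 1/(4880667 + (-1253 - 409)) = 8 - 1/(4880667 - 1662) = 8 - 1/4879005 = 39032039/4879005 ≈ 8.0000)
r - J(395, 1569) = 39032039/4879005 - 1*0 = 39032039/4879005 + 0 = 39032039/4879005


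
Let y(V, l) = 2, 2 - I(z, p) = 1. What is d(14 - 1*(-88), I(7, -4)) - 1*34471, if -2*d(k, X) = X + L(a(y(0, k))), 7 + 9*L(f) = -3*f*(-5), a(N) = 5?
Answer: -620555/18 ≈ -34475.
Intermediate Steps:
I(z, p) = 1 (I(z, p) = 2 - 1*1 = 2 - 1 = 1)
L(f) = -7/9 + 5*f/3 (L(f) = -7/9 + (-3*f*(-5))/9 = -7/9 + (15*f)/9 = -7/9 + 5*f/3)
d(k, X) = -34/9 - X/2 (d(k, X) = -(X + (-7/9 + (5/3)*5))/2 = -(X + (-7/9 + 25/3))/2 = -(X + 68/9)/2 = -(68/9 + X)/2 = -34/9 - X/2)
d(14 - 1*(-88), I(7, -4)) - 1*34471 = (-34/9 - ½*1) - 1*34471 = (-34/9 - ½) - 34471 = -77/18 - 34471 = -620555/18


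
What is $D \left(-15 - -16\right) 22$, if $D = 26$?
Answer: $572$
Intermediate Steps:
$D \left(-15 - -16\right) 22 = 26 \left(-15 - -16\right) 22 = 26 \left(-15 + 16\right) 22 = 26 \cdot 1 \cdot 22 = 26 \cdot 22 = 572$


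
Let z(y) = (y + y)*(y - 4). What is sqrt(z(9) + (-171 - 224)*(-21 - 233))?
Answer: 2*sqrt(25105) ≈ 316.89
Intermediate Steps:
z(y) = 2*y*(-4 + y) (z(y) = (2*y)*(-4 + y) = 2*y*(-4 + y))
sqrt(z(9) + (-171 - 224)*(-21 - 233)) = sqrt(2*9*(-4 + 9) + (-171 - 224)*(-21 - 233)) = sqrt(2*9*5 - 395*(-254)) = sqrt(90 + 100330) = sqrt(100420) = 2*sqrt(25105)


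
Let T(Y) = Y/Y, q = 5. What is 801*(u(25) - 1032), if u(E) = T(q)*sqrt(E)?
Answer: -822627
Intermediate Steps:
T(Y) = 1
u(E) = sqrt(E) (u(E) = 1*sqrt(E) = sqrt(E))
801*(u(25) - 1032) = 801*(sqrt(25) - 1032) = 801*(5 - 1032) = 801*(-1027) = -822627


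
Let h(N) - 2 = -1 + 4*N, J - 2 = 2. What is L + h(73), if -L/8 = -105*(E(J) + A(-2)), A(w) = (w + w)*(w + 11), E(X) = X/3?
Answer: -28827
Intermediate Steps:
J = 4 (J = 2 + 2 = 4)
E(X) = X/3 (E(X) = X*(1/3) = X/3)
h(N) = 1 + 4*N (h(N) = 2 + (-1 + 4*N) = 1 + 4*N)
A(w) = 2*w*(11 + w) (A(w) = (2*w)*(11 + w) = 2*w*(11 + w))
L = -29120 (L = -(-840)*((1/3)*4 + 2*(-2)*(11 - 2)) = -(-840)*(4/3 + 2*(-2)*9) = -(-840)*(4/3 - 36) = -(-840)*(-104)/3 = -8*3640 = -29120)
L + h(73) = -29120 + (1 + 4*73) = -29120 + (1 + 292) = -29120 + 293 = -28827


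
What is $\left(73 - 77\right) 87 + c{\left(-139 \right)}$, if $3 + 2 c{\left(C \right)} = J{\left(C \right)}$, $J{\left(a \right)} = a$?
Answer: $-419$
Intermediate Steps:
$c{\left(C \right)} = - \frac{3}{2} + \frac{C}{2}$
$\left(73 - 77\right) 87 + c{\left(-139 \right)} = \left(73 - 77\right) 87 + \left(- \frac{3}{2} + \frac{1}{2} \left(-139\right)\right) = \left(-4\right) 87 - 71 = -348 - 71 = -419$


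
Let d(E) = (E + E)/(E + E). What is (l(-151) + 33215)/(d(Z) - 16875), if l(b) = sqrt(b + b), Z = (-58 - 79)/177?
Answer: -2555/1298 - I*sqrt(302)/16874 ≈ -1.9684 - 0.0010299*I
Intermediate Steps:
Z = -137/177 (Z = -137*1/177 = -137/177 ≈ -0.77401)
l(b) = sqrt(2)*sqrt(b) (l(b) = sqrt(2*b) = sqrt(2)*sqrt(b))
d(E) = 1 (d(E) = (2*E)/((2*E)) = (2*E)*(1/(2*E)) = 1)
(l(-151) + 33215)/(d(Z) - 16875) = (sqrt(2)*sqrt(-151) + 33215)/(1 - 16875) = (sqrt(2)*(I*sqrt(151)) + 33215)/(-16874) = (I*sqrt(302) + 33215)*(-1/16874) = (33215 + I*sqrt(302))*(-1/16874) = -2555/1298 - I*sqrt(302)/16874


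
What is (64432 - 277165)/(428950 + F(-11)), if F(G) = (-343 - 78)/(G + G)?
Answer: -4680126/9437321 ≈ -0.49592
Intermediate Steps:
F(G) = -421/(2*G) (F(G) = -421*1/(2*G) = -421/(2*G))
(64432 - 277165)/(428950 + F(-11)) = (64432 - 277165)/(428950 - 421/2/(-11)) = -212733/(428950 - 421/2*(-1/11)) = -212733/(428950 + 421/22) = -212733/9437321/22 = -212733*22/9437321 = -4680126/9437321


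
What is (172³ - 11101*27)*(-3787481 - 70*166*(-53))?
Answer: -15188008086741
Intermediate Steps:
(172³ - 11101*27)*(-3787481 - 70*166*(-53)) = (5088448 - 299727)*(-3787481 - 11620*(-53)) = 4788721*(-3787481 + 615860) = 4788721*(-3171621) = -15188008086741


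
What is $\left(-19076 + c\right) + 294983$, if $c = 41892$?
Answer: $317799$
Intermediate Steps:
$\left(-19076 + c\right) + 294983 = \left(-19076 + 41892\right) + 294983 = 22816 + 294983 = 317799$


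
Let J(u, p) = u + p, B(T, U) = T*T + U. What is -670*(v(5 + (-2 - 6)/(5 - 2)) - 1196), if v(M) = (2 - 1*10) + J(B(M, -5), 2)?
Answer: 7245380/9 ≈ 8.0504e+5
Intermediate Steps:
B(T, U) = U + T² (B(T, U) = T² + U = U + T²)
J(u, p) = p + u
v(M) = -11 + M² (v(M) = (2 - 1*10) + (2 + (-5 + M²)) = (2 - 10) + (-3 + M²) = -8 + (-3 + M²) = -11 + M²)
-670*(v(5 + (-2 - 6)/(5 - 2)) - 1196) = -670*((-11 + (5 + (-2 - 6)/(5 - 2))²) - 1196) = -670*((-11 + (5 - 8/3)²) - 1196) = -670*((-11 + (7/3)²) - 1196) = -670*((-11 + 49/9) - 1196) = -670*(-50/9 - 1196) = -670*(-10814/9) = 7245380/9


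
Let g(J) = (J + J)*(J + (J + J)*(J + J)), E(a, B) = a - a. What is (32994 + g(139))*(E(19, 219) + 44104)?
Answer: 950731757152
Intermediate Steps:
E(a, B) = 0
g(J) = 2*J*(J + 4*J**2) (g(J) = (2*J)*(J + (2*J)*(2*J)) = (2*J)*(J + 4*J**2) = 2*J*(J + 4*J**2))
(32994 + g(139))*(E(19, 219) + 44104) = (32994 + 139**2*(2 + 8*139))*(0 + 44104) = (32994 + 19321*(2 + 1112))*44104 = (32994 + 19321*1114)*44104 = (32994 + 21523594)*44104 = 21556588*44104 = 950731757152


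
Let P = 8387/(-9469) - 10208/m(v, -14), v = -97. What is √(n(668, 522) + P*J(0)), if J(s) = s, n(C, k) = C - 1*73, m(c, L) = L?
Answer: √595 ≈ 24.393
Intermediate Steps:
n(C, k) = -73 + C (n(C, k) = C - 73 = -73 + C)
P = 48271067/66283 (P = 8387/(-9469) - 10208/(-14) = 8387*(-1/9469) - 10208*(-1/14) = -8387/9469 + 5104/7 = 48271067/66283 ≈ 728.26)
√(n(668, 522) + P*J(0)) = √((-73 + 668) + (48271067/66283)*0) = √(595 + 0) = √595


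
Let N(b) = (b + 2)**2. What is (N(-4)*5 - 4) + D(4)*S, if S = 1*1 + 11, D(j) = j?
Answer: 64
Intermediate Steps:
N(b) = (2 + b)**2
S = 12 (S = 1 + 11 = 12)
(N(-4)*5 - 4) + D(4)*S = ((2 - 4)**2*5 - 4) + 4*12 = ((-2)**2*5 - 4) + 48 = (4*5 - 4) + 48 = (20 - 4) + 48 = 16 + 48 = 64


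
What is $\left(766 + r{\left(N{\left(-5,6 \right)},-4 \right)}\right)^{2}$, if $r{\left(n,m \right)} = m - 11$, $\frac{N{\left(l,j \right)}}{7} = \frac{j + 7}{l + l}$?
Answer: $564001$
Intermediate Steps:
$N{\left(l,j \right)} = \frac{7 \left(7 + j\right)}{2 l}$ ($N{\left(l,j \right)} = 7 \frac{j + 7}{l + l} = 7 \frac{7 + j}{2 l} = \frac{7 \left(7 + j\right)}{2 l}$)
$r{\left(n,m \right)} = -11 + m$
$\left(766 + r{\left(N{\left(-5,6 \right)},-4 \right)}\right)^{2} = \left(766 - 15\right)^{2} = 751^{2} = 564001$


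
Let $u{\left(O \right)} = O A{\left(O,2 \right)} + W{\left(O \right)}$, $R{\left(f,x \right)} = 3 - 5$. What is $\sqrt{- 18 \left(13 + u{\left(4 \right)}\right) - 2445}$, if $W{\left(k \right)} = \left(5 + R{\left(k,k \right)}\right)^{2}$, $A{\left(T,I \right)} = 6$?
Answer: $i \sqrt{3273} \approx 57.21 i$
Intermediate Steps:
$R{\left(f,x \right)} = -2$
$W{\left(k \right)} = 9$ ($W{\left(k \right)} = \left(5 - 2\right)^{2} = 3^{2} = 9$)
$u{\left(O \right)} = 9 + 6 O$ ($u{\left(O \right)} = O 6 + 9 = 6 O + 9 = 9 + 6 O$)
$\sqrt{- 18 \left(13 + u{\left(4 \right)}\right) - 2445} = \sqrt{- 18 \left(13 + \left(9 + 6 \cdot 4\right)\right) - 2445} = \sqrt{- 18 \left(13 + \left(9 + 24\right)\right) - 2445} = \sqrt{- 18 \left(13 + 33\right) - 2445} = \sqrt{\left(-18\right) 46 - 2445} = \sqrt{-828 - 2445} = \sqrt{-3273} = i \sqrt{3273}$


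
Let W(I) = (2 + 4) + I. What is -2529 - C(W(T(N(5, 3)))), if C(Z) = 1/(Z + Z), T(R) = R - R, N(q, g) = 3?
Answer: -30349/12 ≈ -2529.1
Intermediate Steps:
T(R) = 0
W(I) = 6 + I
C(Z) = 1/(2*Z)
-2529 - C(W(T(N(5, 3)))) = -2529 - 1/(2*(6 + 0)) = -2529 - 1/(2*6) = -2529 - 1*1/12 = -2529 - 1/12 = -30349/12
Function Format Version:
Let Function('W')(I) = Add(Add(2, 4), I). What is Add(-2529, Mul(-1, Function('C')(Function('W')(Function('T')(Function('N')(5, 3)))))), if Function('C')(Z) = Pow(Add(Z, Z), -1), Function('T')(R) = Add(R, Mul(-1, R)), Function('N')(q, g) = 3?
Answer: Rational(-30349, 12) ≈ -2529.1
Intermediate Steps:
Function('T')(R) = 0
Function('W')(I) = Add(6, I)
Function('C')(Z) = Mul(Rational(1, 2), Pow(Z, -1)) (Function('C')(Z) = Pow(Mul(2, Z), -1) = Mul(Rational(1, 2), Pow(Z, -1)))
Add(-2529, Mul(-1, Function('C')(Function('W')(Function('T')(Function('N')(5, 3)))))) = Add(-2529, Mul(-1, Mul(Rational(1, 2), Pow(Add(6, 0), -1)))) = Add(-2529, Mul(-1, Mul(Rational(1, 2), Pow(6, -1)))) = Add(-2529, Mul(-1, Mul(Rational(1, 2), Rational(1, 6)))) = Add(-2529, Mul(-1, Rational(1, 12))) = Add(-2529, Rational(-1, 12)) = Rational(-30349, 12)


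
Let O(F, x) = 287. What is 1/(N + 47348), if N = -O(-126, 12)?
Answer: 1/47061 ≈ 2.1249e-5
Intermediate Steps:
N = -287 (N = -1*287 = -287)
1/(N + 47348) = 1/(-287 + 47348) = 1/47061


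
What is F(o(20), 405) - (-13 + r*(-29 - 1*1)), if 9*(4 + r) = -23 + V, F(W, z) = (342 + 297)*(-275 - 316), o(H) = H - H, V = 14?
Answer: -377786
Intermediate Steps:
o(H) = 0
F(W, z) = -377649 (F(W, z) = 639*(-591) = -377649)
r = -5 (r = -4 + (-23 + 14)/9 = -4 + (1/9)*(-9) = -4 - 1 = -5)
F(o(20), 405) - (-13 + r*(-29 - 1*1)) = -377649 - (-13 - 5*(-29 - 1*1)) = -377649 - (-13 - 5*(-29 - 1)) = -377649 - (-13 - 5*(-30)) = -377649 - (-13 + 150) = -377649 - 1*137 = -377649 - 137 = -377786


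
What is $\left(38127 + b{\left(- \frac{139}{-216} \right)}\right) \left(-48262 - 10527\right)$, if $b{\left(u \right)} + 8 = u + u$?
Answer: $- \frac{242033783899}{108} \approx -2.2411 \cdot 10^{9}$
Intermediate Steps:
$b{\left(u \right)} = -8 + 2 u$ ($b{\left(u \right)} = -8 + \left(u + u\right) = -8 + 2 u$)
$\left(38127 + b{\left(- \frac{139}{-216} \right)}\right) \left(-48262 - 10527\right) = \left(38127 - \left(8 - 2 \left(- \frac{139}{-216}\right)\right)\right) \left(-48262 - 10527\right) = \left(38127 - \left(8 - 2 \left(\left(-139\right) \left(- \frac{1}{216}\right)\right)\right)\right) \left(-58789\right) = \left(38127 + \left(-8 + 2 \cdot \frac{139}{216}\right)\right) \left(-58789\right) = \left(38127 + \left(-8 + \frac{139}{108}\right)\right) \left(-58789\right) = \left(38127 - \frac{725}{108}\right) \left(-58789\right) = \frac{4116991}{108} \left(-58789\right) = - \frac{242033783899}{108}$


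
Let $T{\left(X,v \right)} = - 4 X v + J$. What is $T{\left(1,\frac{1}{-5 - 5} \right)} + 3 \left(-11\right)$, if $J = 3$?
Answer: $- \frac{148}{5} \approx -29.6$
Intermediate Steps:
$T{\left(X,v \right)} = 3 - 4 X v$ ($T{\left(X,v \right)} = - 4 X v + 3 = 3 - 4 X v$)
$T{\left(1,\frac{1}{-5 - 5} \right)} + 3 \left(-11\right) = \left(3 - \frac{4}{-5 - 5}\right) + 3 \left(-11\right) = \left(3 - \frac{4}{-10}\right) - 33 = \left(3 - 4 \left(- \frac{1}{10}\right)\right) - 33 = \left(3 + \frac{2}{5}\right) - 33 = \frac{17}{5} - 33 = - \frac{148}{5}$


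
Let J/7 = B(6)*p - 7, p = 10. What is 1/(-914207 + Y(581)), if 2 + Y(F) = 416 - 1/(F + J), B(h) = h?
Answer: -952/869930937 ≈ -1.0943e-6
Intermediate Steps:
J = 371 (J = 7*(6*10 - 7) = 7*(60 - 7) = 7*53 = 371)
Y(F) = 414 - 1/(371 + F) (Y(F) = -2 + (416 - 1/(F + 371)) = -2 + (416 - 1/(371 + F)) = 414 - 1/(371 + F))
1/(-914207 + Y(581)) = 1/(-914207 + (153593 + 414*581)/(371 + 581)) = 1/(-914207 + (153593 + 240534)/952) = 1/(-914207 + (1/952)*394127) = 1/(-914207 + 394127/952) = 1/(-869930937/952) = -952/869930937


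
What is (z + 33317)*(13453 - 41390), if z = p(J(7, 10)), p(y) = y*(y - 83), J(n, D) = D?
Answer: -910383019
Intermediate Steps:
p(y) = y*(-83 + y)
z = -730 (z = 10*(-83 + 10) = 10*(-73) = -730)
(z + 33317)*(13453 - 41390) = (-730 + 33317)*(13453 - 41390) = 32587*(-27937) = -910383019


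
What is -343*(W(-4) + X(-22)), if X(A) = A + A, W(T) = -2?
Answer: 15778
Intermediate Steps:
X(A) = 2*A
-343*(W(-4) + X(-22)) = -343*(-2 + 2*(-22)) = -343*(-2 - 44) = -343*(-46) = 15778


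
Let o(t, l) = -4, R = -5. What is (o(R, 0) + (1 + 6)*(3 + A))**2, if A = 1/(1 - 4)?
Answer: 1936/9 ≈ 215.11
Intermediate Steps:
A = -1/3 (A = 1/(-3) = -1/3 ≈ -0.33333)
(o(R, 0) + (1 + 6)*(3 + A))**2 = (-4 + (1 + 6)*(3 - 1/3))**2 = (-4 + 7*(8/3))**2 = (-4 + 56/3)**2 = (44/3)**2 = 1936/9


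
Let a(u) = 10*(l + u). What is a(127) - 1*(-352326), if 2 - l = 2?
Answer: 353596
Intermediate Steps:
l = 0 (l = 2 - 1*2 = 2 - 2 = 0)
a(u) = 10*u (a(u) = 10*(0 + u) = 10*u)
a(127) - 1*(-352326) = 10*127 - 1*(-352326) = 1270 + 352326 = 353596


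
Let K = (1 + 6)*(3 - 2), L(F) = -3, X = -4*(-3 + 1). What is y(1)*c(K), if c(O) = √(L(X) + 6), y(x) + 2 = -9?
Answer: -11*√3 ≈ -19.053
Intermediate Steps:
y(x) = -11 (y(x) = -2 - 9 = -11)
X = 8 (X = -4*(-2) = 8)
K = 7 (K = 7*1 = 7)
c(O) = √3 (c(O) = √(-3 + 6) = √3)
y(1)*c(K) = -11*√3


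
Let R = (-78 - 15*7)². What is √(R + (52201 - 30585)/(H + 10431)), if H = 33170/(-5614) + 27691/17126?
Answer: √934927037186002103679370673/167079946623 ≈ 183.01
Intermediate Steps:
R = 33489 (R = (-78 - 105)² = (-183)² = 33489)
H = -206306073/48072682 (H = 33170*(-1/5614) + 27691*(1/17126) = -16585/2807 + 27691/17126 = -206306073/48072682 ≈ -4.2915)
√(R + (52201 - 30585)/(H + 10431)) = √(33489 + (52201 - 30585)/(-206306073/48072682 + 10431)) = √(33489 + 21616/(501239839869/48072682)) = √(33489 + 21616*(48072682/501239839869)) = √(33489 + 1039139094112/501239839869) = √(16787060136467053/501239839869) = √934927037186002103679370673/167079946623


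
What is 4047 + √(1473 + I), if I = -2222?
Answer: 4047 + I*√749 ≈ 4047.0 + 27.368*I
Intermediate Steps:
4047 + √(1473 + I) = 4047 + √(1473 - 2222) = 4047 + √(-749) = 4047 + I*√749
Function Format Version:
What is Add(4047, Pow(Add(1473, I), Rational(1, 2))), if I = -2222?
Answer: Add(4047, Mul(I, Pow(749, Rational(1, 2)))) ≈ Add(4047.0, Mul(27.368, I))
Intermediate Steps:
Add(4047, Pow(Add(1473, I), Rational(1, 2))) = Add(4047, Pow(Add(1473, -2222), Rational(1, 2))) = Add(4047, Pow(-749, Rational(1, 2))) = Add(4047, Mul(I, Pow(749, Rational(1, 2))))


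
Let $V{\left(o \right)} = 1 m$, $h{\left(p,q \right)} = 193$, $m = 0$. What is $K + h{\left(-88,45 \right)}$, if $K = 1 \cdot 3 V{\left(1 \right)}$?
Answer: $193$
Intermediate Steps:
$V{\left(o \right)} = 0$ ($V{\left(o \right)} = 1 \cdot 0 = 0$)
$K = 0$ ($K = 1 \cdot 3 \cdot 0 = 3 \cdot 0 = 0$)
$K + h{\left(-88,45 \right)} = 0 + 193 = 193$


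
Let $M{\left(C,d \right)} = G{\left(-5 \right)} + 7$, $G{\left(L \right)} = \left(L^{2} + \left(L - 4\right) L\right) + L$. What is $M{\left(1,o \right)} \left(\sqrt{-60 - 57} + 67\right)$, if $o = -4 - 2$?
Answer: $4824 + 216 i \sqrt{13} \approx 4824.0 + 778.8 i$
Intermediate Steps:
$G{\left(L \right)} = L + L^{2} + L \left(-4 + L\right)$ ($G{\left(L \right)} = \left(L^{2} + \left(L - 4\right) L\right) + L = \left(L^{2} + \left(-4 + L\right) L\right) + L = \left(L^{2} + L \left(-4 + L\right)\right) + L = L + L^{2} + L \left(-4 + L\right)$)
$o = -6$
$M{\left(C,d \right)} = 72$ ($M{\left(C,d \right)} = - 5 \left(-3 + 2 \left(-5\right)\right) + 7 = - 5 \left(-3 - 10\right) + 7 = \left(-5\right) \left(-13\right) + 7 = 65 + 7 = 72$)
$M{\left(1,o \right)} \left(\sqrt{-60 - 57} + 67\right) = 72 \left(\sqrt{-60 - 57} + 67\right) = 72 \left(\sqrt{-117} + 67\right) = 72 \left(3 i \sqrt{13} + 67\right) = 72 \left(67 + 3 i \sqrt{13}\right) = 4824 + 216 i \sqrt{13}$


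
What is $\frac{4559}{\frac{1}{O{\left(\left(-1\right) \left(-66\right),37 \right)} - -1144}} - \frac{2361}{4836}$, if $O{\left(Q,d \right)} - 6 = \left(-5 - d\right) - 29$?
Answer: $\frac{7929686745}{1612} \approx 4.9192 \cdot 10^{6}$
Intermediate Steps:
$O{\left(Q,d \right)} = -28 - d$ ($O{\left(Q,d \right)} = 6 - \left(34 + d\right) = -28 - d$)
$\frac{4559}{\frac{1}{O{\left(\left(-1\right) \left(-66\right),37 \right)} - -1144}} - \frac{2361}{4836} = \frac{4559}{\frac{1}{\left(-28 - 37\right) - -1144}} - \frac{2361}{4836} = \frac{4559}{\frac{1}{\left(-28 - 37\right) + 1144}} - \frac{787}{1612} = \frac{4559}{\frac{1}{-65 + 1144}} - \frac{787}{1612} = \frac{4559}{\frac{1}{1079}} - \frac{787}{1612} = 4559 \frac{1}{\frac{1}{1079}} - \frac{787}{1612} = 4559 \cdot 1079 - \frac{787}{1612} = 4919161 - \frac{787}{1612} = \frac{7929686745}{1612}$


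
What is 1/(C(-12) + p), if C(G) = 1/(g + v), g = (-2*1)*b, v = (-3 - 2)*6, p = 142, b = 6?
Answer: 42/5963 ≈ 0.0070434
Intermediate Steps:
v = -30 (v = -5*6 = -30)
g = -12 (g = -2*1*6 = -2*6 = -12)
C(G) = -1/42 (C(G) = 1/(-12 - 30) = 1/(-42) = -1/42)
1/(C(-12) + p) = 1/(-1/42 + 142) = 1/(5963/42) = 42/5963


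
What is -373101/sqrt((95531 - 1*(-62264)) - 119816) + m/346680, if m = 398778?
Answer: 66463/57780 - 373101*sqrt(37979)/37979 ≈ -1913.3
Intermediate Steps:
-373101/sqrt((95531 - 1*(-62264)) - 119816) + m/346680 = -373101/sqrt((95531 - 1*(-62264)) - 119816) + 398778/346680 = -373101/sqrt((95531 + 62264) - 119816) + 398778*(1/346680) = -373101/sqrt(157795 - 119816) + 66463/57780 = -373101*sqrt(37979)/37979 + 66463/57780 = 66463/57780 - 373101*sqrt(37979)/37979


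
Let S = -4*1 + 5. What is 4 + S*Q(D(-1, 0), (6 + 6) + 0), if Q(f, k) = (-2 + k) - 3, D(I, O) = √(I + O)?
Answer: 11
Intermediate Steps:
S = 1 (S = -4 + 5 = 1)
Q(f, k) = -5 + k
4 + S*Q(D(-1, 0), (6 + 6) + 0) = 4 + 1*(-5 + ((6 + 6) + 0)) = 4 + 1*(-5 + (12 + 0)) = 4 + 1*(-5 + 12) = 4 + 1*7 = 4 + 7 = 11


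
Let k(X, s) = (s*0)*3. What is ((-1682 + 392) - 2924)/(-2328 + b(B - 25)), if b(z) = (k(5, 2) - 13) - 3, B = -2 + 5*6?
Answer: 2107/1172 ≈ 1.7978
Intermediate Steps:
k(X, s) = 0 (k(X, s) = 0*3 = 0)
B = 28 (B = -2 + 30 = 28)
b(z) = -16 (b(z) = (0 - 13) - 3 = -13 - 3 = -16)
((-1682 + 392) - 2924)/(-2328 + b(B - 25)) = ((-1682 + 392) - 2924)/(-2328 - 16) = (-1290 - 2924)/(-2344) = -4214*(-1/2344) = 2107/1172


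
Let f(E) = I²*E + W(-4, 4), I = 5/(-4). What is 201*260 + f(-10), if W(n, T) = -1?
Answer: 417947/8 ≈ 52243.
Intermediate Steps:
I = -5/4 (I = 5*(-¼) = -5/4 ≈ -1.2500)
f(E) = -1 + 25*E/16 (f(E) = (-5/4)²*E - 1 = 25*E/16 - 1 = -1 + 25*E/16)
201*260 + f(-10) = 201*260 + (-1 + (25/16)*(-10)) = 52260 + (-1 - 125/8) = 52260 - 133/8 = 417947/8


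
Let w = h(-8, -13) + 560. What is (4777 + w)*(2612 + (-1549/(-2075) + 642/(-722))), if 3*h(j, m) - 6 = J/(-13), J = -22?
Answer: 407422642826402/29213925 ≈ 1.3946e+7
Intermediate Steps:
h(j, m) = 100/39 (h(j, m) = 2 + (-22/(-13))/3 = 2 + (-22*(-1/13))/3 = 2 + (⅓)*(22/13) = 2 + 22/39 = 100/39)
w = 21940/39 (w = 100/39 + 560 = 21940/39 ≈ 562.56)
(4777 + w)*(2612 + (-1549/(-2075) + 642/(-722))) = (4777 + 21940/39)*(2612 + (-1549/(-2075) + 642/(-722))) = 208243*(2612 + (-1549*(-1/2075) + 642*(-1/722)))/39 = 208243*(2612 + (1549/2075 - 321/361))/39 = 208243*(2612 - 106886/749075)/39 = (208243/39)*(1956477014/749075) = 407422642826402/29213925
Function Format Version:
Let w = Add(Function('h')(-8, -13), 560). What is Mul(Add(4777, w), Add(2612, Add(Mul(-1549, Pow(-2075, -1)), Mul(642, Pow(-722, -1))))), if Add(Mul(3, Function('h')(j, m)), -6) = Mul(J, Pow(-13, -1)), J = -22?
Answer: Rational(407422642826402, 29213925) ≈ 1.3946e+7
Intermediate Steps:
Function('h')(j, m) = Rational(100, 39) (Function('h')(j, m) = Add(2, Mul(Rational(1, 3), Mul(-22, Pow(-13, -1)))) = Add(2, Mul(Rational(1, 3), Mul(-22, Rational(-1, 13)))) = Add(2, Mul(Rational(1, 3), Rational(22, 13))) = Add(2, Rational(22, 39)) = Rational(100, 39))
w = Rational(21940, 39) (w = Add(Rational(100, 39), 560) = Rational(21940, 39) ≈ 562.56)
Mul(Add(4777, w), Add(2612, Add(Mul(-1549, Pow(-2075, -1)), Mul(642, Pow(-722, -1))))) = Mul(Add(4777, Rational(21940, 39)), Add(2612, Add(Mul(-1549, Pow(-2075, -1)), Mul(642, Pow(-722, -1))))) = Mul(Rational(208243, 39), Add(2612, Add(Mul(-1549, Rational(-1, 2075)), Mul(642, Rational(-1, 722))))) = Mul(Rational(208243, 39), Add(2612, Add(Rational(1549, 2075), Rational(-321, 361)))) = Mul(Rational(208243, 39), Add(2612, Rational(-106886, 749075))) = Mul(Rational(208243, 39), Rational(1956477014, 749075)) = Rational(407422642826402, 29213925)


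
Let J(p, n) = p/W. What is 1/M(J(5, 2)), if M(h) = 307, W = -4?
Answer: 1/307 ≈ 0.0032573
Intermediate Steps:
J(p, n) = -p/4 (J(p, n) = p/(-4) = p*(-1/4) = -p/4)
1/M(J(5, 2)) = 1/307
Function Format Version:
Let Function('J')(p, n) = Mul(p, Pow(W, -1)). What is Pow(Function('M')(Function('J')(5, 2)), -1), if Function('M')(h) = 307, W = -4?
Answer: Rational(1, 307) ≈ 0.0032573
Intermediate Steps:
Function('J')(p, n) = Mul(Rational(-1, 4), p) (Function('J')(p, n) = Mul(p, Pow(-4, -1)) = Mul(p, Rational(-1, 4)) = Mul(Rational(-1, 4), p))
Pow(Function('M')(Function('J')(5, 2)), -1) = Pow(307, -1) = Rational(1, 307)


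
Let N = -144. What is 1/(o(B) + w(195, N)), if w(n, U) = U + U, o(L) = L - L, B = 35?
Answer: -1/288 ≈ -0.0034722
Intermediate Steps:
o(L) = 0
w(n, U) = 2*U
1/(o(B) + w(195, N)) = 1/(0 + 2*(-144)) = 1/(0 - 288) = 1/(-288) = -1/288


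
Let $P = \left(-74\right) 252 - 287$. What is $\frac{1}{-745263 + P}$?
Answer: $- \frac{1}{764198} \approx -1.3086 \cdot 10^{-6}$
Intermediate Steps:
$P = -18935$ ($P = -18648 - 287 = -18935$)
$\frac{1}{-745263 + P} = \frac{1}{-745263 - 18935} = \frac{1}{-764198} = - \frac{1}{764198}$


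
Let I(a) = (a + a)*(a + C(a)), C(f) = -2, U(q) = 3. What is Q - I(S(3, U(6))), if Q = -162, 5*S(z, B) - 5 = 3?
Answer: -4018/25 ≈ -160.72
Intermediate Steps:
S(z, B) = 8/5 (S(z, B) = 1 + (1/5)*3 = 1 + 3/5 = 8/5)
I(a) = 2*a*(-2 + a) (I(a) = (a + a)*(a - 2) = (2*a)*(-2 + a) = 2*a*(-2 + a))
Q - I(S(3, U(6))) = -162 - 2*8*(-2 + 8/5)/5 = -162 - 2*8*(-2)/(5*5) = -162 - 1*(-32/25) = -162 + 32/25 = -4018/25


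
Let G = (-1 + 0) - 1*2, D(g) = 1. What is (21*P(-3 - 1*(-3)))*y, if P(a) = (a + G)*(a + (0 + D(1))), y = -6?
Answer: 378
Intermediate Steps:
G = -3 (G = -1 - 2 = -3)
P(a) = (1 + a)*(-3 + a) (P(a) = (a - 3)*(a + (0 + 1)) = (-3 + a)*(a + 1) = (-3 + a)*(1 + a) = (1 + a)*(-3 + a))
(21*P(-3 - 1*(-3)))*y = (21*(-3 + (-3 - 1*(-3))**2 - 2*(-3 - 1*(-3))))*(-6) = (21*(-3 + (-3 + 3)**2 - 2*(-3 + 3)))*(-6) = (21*(-3 + 0**2 - 2*0))*(-6) = (21*(-3 + 0 + 0))*(-6) = (21*(-3))*(-6) = -63*(-6) = 378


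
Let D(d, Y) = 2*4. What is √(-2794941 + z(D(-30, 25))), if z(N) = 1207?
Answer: I*√2793734 ≈ 1671.4*I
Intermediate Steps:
D(d, Y) = 8
√(-2794941 + z(D(-30, 25))) = √(-2794941 + 1207) = √(-2793734) = I*√2793734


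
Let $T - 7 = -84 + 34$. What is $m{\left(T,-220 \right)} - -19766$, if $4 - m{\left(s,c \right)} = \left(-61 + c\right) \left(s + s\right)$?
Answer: $-4396$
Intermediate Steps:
$T = -43$ ($T = 7 + \left(-84 + 34\right) = 7 - 50 = -43$)
$m{\left(s,c \right)} = 4 - 2 s \left(-61 + c\right)$ ($m{\left(s,c \right)} = 4 - \left(-61 + c\right) \left(s + s\right) = 4 - \left(-61 + c\right) 2 s = 4 - 2 s \left(-61 + c\right)$)
$m{\left(T,-220 \right)} - -19766 = \left(4 + 122 \left(-43\right) - \left(-440\right) \left(-43\right)\right) - -19766 = \left(4 - 5246 - 18920\right) + 19766 = -24162 + 19766 = -4396$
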